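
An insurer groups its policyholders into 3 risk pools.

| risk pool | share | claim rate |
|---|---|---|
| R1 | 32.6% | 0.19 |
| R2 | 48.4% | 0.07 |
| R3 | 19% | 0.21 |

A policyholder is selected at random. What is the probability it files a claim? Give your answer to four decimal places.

0.1357

P(C) = P(C|R1)·P(R1) + P(C|R2)·P(R2) + P(C|R3)·P(R3)
      = 0.19·0.326 + 0.07·0.484 + 0.21·0.19
      = 0.06194 + 0.03388 + 0.0399 = 0.13572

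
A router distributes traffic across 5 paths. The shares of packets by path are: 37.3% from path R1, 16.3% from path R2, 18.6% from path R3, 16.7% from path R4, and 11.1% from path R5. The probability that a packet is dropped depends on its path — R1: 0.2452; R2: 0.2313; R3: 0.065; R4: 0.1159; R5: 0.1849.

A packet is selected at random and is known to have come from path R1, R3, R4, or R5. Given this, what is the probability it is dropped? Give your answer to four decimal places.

0.1714

Let S = {R1, R3, R4, R5}.
P(S) = 0.373 + 0.186 + 0.167 + 0.111 = 0.837.
P(L ∩ S) = 0.2452·0.373 + 0.065·0.186 + 0.1159·0.167 + 0.1849·0.111 = 0.0914596 + 0.01209 + 0.0193553 + 0.0205239 = 0.1434288.
P(L | S) = 0.1434288 / 0.837 = 0.171361…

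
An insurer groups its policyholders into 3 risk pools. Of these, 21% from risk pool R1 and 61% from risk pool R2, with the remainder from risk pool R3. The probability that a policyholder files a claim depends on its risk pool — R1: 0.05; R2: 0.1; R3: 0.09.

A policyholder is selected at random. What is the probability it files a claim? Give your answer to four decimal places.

0.0877

P(R3) = 1 − (0.21 + 0.61) = 0.18.
By the law of total probability,
P(C) = P(C|R1)·P(R1) + P(C|R2)·P(R2) + P(C|R3)·P(R3)
      = 0.05·0.21 + 0.1·0.61 + 0.09·0.18
      = 0.0105 + 0.061 + 0.0162 = 0.0877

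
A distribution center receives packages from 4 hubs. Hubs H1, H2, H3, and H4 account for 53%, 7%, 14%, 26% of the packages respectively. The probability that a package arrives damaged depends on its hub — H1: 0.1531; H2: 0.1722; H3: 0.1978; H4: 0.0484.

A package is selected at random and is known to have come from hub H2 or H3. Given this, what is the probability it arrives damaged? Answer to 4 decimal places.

0.1893

Let S = {H2, H3}.
P(S) = 0.07 + 0.14 = 0.21.
P(D ∩ S) = 0.1722·0.07 + 0.1978·0.14 = 0.012054 + 0.027692 = 0.039746.
P(D | S) = 0.039746 / 0.21 = 0.189267…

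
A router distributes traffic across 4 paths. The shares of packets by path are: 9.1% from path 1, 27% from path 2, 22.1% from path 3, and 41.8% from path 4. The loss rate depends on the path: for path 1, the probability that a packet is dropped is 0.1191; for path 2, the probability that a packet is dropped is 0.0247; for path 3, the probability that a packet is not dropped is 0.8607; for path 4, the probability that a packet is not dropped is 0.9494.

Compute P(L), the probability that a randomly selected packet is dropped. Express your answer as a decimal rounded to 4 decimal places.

P(L|3) = 1 − 0.8607 = 0.1393.
P(L|4) = 1 − 0.9494 = 0.0506.
Summing over the partition,
P(L) = P(L|1)·P(1) + P(L|2)·P(2) + P(L|3)·P(3) + P(L|4)·P(4)
      = 0.1191·0.091 + 0.0247·0.27 + 0.1393·0.221 + 0.0506·0.418
      = 0.0108381 + 0.006669 + 0.0307853 + 0.0211508 = 0.0694432

P(L) ≈ 0.0694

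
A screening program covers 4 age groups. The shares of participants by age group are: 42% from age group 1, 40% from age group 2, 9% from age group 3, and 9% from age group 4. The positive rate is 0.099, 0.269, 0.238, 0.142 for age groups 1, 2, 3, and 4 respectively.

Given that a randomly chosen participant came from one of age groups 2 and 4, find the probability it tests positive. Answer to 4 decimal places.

Let S = {2, 4}.
P(S) = 0.4 + 0.09 = 0.49.
P(T ∩ S) = 0.269·0.4 + 0.142·0.09 = 0.1076 + 0.01278 = 0.12038.
P(T | S) = 0.12038 / 0.49 = 0.245673…

0.2457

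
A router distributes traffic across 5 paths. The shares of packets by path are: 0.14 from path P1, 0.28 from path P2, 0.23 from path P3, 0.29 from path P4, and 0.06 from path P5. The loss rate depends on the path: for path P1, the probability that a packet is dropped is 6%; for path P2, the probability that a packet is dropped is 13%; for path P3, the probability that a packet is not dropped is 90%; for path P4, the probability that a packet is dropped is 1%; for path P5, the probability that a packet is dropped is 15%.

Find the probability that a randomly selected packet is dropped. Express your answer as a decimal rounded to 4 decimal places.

P(L) ≈ 0.0797

P(L|P3) = 1 − 0.9 = 0.1.
By the law of total probability,
P(L) = P(L|P1)·P(P1) + P(L|P2)·P(P2) + P(L|P3)·P(P3) + P(L|P4)·P(P4) + P(L|P5)·P(P5)
      = 0.06·0.14 + 0.13·0.28 + 0.1·0.23 + 0.01·0.29 + 0.15·0.06
      = 0.0084 + 0.0364 + 0.023 + 0.0029 + 0.009 = 0.0797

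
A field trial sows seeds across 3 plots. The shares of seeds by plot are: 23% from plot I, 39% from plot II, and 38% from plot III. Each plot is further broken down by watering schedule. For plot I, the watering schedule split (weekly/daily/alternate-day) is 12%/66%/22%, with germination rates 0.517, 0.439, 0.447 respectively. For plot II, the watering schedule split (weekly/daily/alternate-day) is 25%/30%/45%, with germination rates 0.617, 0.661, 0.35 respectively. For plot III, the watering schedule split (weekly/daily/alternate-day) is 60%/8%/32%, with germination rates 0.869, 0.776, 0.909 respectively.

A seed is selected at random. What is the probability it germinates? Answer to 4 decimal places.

P(G) ≈ 0.6347

P(G|I) = 0.12·0.517 + 0.66·0.439 + 0.22·0.447 = 0.06204 + 0.28974 + 0.09834 = 0.45012
P(G|II) = 0.25·0.617 + 0.3·0.661 + 0.45·0.35 = 0.15425 + 0.1983 + 0.1575 = 0.51005
P(G|III) = 0.6·0.869 + 0.08·0.776 + 0.32·0.909 = 0.5214 + 0.06208 + 0.29088 = 0.87436
Then overall,
P(G) = 0.23·0.45012 + 0.39·0.51005 + 0.38·0.87436
      = 0.1035276 + 0.1989195 + 0.3322568 = 0.6347039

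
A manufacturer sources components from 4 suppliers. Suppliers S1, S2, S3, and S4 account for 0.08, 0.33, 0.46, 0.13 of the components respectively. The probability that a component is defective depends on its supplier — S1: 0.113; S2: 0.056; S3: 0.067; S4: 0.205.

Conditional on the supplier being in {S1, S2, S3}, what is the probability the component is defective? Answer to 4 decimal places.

Let S = {S1, S2, S3}.
P(S) = 0.08 + 0.33 + 0.46 = 0.87.
P(D ∩ S) = 0.113·0.08 + 0.056·0.33 + 0.067·0.46 = 0.00904 + 0.01848 + 0.03082 = 0.05834.
P(D | S) = 0.05834 / 0.87 = 0.067057…

P(D|S) ≈ 0.0671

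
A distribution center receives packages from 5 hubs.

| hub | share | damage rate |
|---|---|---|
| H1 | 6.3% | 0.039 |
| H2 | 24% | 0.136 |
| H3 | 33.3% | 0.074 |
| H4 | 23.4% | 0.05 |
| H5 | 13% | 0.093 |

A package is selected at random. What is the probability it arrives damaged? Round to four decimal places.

0.0835

P(D) = P(D|H1)·P(H1) + P(D|H2)·P(H2) + P(D|H3)·P(H3) + P(D|H4)·P(H4) + P(D|H5)·P(H5)
      = 0.039·0.063 + 0.136·0.24 + 0.074·0.333 + 0.05·0.234 + 0.093·0.13
      = 0.002457 + 0.03264 + 0.024642 + 0.0117 + 0.01209 = 0.083529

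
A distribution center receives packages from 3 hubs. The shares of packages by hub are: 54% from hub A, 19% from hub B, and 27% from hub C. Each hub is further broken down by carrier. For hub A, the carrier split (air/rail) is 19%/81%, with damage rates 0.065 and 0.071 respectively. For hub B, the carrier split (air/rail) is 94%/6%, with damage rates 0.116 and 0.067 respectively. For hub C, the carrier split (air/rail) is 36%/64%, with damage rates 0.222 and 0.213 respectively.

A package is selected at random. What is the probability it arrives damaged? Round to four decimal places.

P(D|A) = 0.19·0.065 + 0.81·0.071 = 0.01235 + 0.05751 = 0.06986
P(D|B) = 0.94·0.116 + 0.06·0.067 = 0.10904 + 0.00402 = 0.11306
P(D|C) = 0.36·0.222 + 0.64·0.213 = 0.07992 + 0.13632 = 0.21624
By total probability over the outer partition,
P(D) = 0.54·0.06986 + 0.19·0.11306 + 0.27·0.21624
      = 0.0377244 + 0.0214814 + 0.0583848 = 0.1175906

P(D) ≈ 0.1176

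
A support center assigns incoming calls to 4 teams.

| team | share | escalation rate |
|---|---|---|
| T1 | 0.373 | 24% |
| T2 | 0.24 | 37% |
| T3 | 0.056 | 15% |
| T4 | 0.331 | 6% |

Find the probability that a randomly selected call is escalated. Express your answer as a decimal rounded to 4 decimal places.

P(E) ≈ 0.2066

Summing over the partition,
P(E) = P(E|T1)·P(T1) + P(E|T2)·P(T2) + P(E|T3)·P(T3) + P(E|T4)·P(T4)
      = 0.24·0.373 + 0.37·0.24 + 0.15·0.056 + 0.06·0.331
      = 0.08952 + 0.0888 + 0.0084 + 0.01986 = 0.20658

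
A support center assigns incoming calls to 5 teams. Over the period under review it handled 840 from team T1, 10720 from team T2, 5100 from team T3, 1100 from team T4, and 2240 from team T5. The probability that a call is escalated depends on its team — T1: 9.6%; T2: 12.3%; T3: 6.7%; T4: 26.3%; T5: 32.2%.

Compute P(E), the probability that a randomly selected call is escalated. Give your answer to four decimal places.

P(E) ≈ 0.1376

Total: 840 + 10720 + 5100 + 1100 + 2240 = 20000.
P(T1) = 840/20000 = 0.042. P(T2) = 10720/20000 = 0.536. P(T3) = 5100/20000 = 0.255. P(T4) = 1100/20000 = 0.055. P(T5) = 2240/20000 = 0.112.
P(E) = P(E|T1)·P(T1) + P(E|T2)·P(T2) + P(E|T3)·P(T3) + P(E|T4)·P(T4) + P(E|T5)·P(T5)
      = 0.096·0.042 + 0.123·0.536 + 0.067·0.255 + 0.263·0.055 + 0.322·0.112
      = 0.004032 + 0.065928 + 0.017085 + 0.014465 + 0.036064 = 0.137574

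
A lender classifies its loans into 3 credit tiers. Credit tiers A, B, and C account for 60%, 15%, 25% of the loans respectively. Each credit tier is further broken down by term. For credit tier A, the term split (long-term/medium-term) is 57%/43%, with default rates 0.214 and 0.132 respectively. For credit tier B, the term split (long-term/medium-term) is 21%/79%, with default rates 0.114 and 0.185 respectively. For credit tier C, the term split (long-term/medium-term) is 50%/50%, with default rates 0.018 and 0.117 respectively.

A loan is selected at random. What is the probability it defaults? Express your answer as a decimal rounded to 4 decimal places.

P(D|A) = 0.57·0.214 + 0.43·0.132 = 0.12198 + 0.05676 = 0.17874
P(D|B) = 0.21·0.114 + 0.79·0.185 = 0.02394 + 0.14615 = 0.17009
P(D|C) = 0.5·0.018 + 0.5·0.117 = 0.009 + 0.0585 = 0.0675
By total probability over the outer partition,
P(D) = 0.6·0.17874 + 0.15·0.17009 + 0.25·0.0675
      = 0.107244 + 0.0255135 + 0.016875 = 0.1496325

0.1496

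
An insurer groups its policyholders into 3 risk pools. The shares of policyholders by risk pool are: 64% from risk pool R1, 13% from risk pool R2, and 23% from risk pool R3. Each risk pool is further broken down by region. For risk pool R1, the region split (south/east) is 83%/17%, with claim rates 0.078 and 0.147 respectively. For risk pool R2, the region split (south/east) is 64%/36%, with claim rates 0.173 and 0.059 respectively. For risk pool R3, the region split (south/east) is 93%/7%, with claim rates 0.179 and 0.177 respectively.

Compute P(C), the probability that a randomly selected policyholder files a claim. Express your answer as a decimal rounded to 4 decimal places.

P(C|R1) = 0.83·0.078 + 0.17·0.147 = 0.06474 + 0.02499 = 0.08973
P(C|R2) = 0.64·0.173 + 0.36·0.059 = 0.11072 + 0.02124 = 0.13196
P(C|R3) = 0.93·0.179 + 0.07·0.177 = 0.16647 + 0.01239 = 0.17886
By total probability over the outer partition,
P(C) = 0.64·0.08973 + 0.13·0.13196 + 0.23·0.17886
      = 0.0574272 + 0.0171548 + 0.0411378 = 0.1157198

0.1157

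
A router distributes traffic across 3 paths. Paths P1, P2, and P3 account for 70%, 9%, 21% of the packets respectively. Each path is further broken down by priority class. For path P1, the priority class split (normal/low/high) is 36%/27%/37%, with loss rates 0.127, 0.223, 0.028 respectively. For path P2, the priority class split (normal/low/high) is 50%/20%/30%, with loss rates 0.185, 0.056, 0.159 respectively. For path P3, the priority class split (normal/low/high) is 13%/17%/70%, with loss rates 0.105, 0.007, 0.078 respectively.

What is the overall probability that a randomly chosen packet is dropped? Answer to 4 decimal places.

0.1096

P(L|P1) = 0.36·0.127 + 0.27·0.223 + 0.37·0.028 = 0.04572 + 0.06021 + 0.01036 = 0.11629
P(L|P2) = 0.5·0.185 + 0.2·0.056 + 0.3·0.159 = 0.0925 + 0.0112 + 0.0477 = 0.1514
P(L|P3) = 0.13·0.105 + 0.17·0.007 + 0.7·0.078 = 0.01365 + 0.00119 + 0.0546 = 0.06944
Then overall,
P(L) = 0.7·0.11629 + 0.09·0.1514 + 0.21·0.06944
      = 0.081403 + 0.013626 + 0.0145824 = 0.1096114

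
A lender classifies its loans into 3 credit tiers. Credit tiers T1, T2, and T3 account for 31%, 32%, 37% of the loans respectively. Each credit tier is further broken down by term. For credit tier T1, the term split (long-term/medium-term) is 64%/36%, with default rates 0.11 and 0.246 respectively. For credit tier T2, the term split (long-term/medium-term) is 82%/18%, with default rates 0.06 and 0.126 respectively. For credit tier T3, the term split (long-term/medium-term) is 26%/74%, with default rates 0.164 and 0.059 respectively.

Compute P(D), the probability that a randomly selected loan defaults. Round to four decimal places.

P(D) ≈ 0.1042

P(D|T1) = 0.64·0.11 + 0.36·0.246 = 0.0704 + 0.08856 = 0.15896
P(D|T2) = 0.82·0.06 + 0.18·0.126 = 0.0492 + 0.02268 = 0.07188
P(D|T3) = 0.26·0.164 + 0.74·0.059 = 0.04264 + 0.04366 = 0.0863
By total probability over the outer partition,
P(D) = 0.31·0.15896 + 0.32·0.07188 + 0.37·0.0863
      = 0.0492776 + 0.0230016 + 0.031931 = 0.1042102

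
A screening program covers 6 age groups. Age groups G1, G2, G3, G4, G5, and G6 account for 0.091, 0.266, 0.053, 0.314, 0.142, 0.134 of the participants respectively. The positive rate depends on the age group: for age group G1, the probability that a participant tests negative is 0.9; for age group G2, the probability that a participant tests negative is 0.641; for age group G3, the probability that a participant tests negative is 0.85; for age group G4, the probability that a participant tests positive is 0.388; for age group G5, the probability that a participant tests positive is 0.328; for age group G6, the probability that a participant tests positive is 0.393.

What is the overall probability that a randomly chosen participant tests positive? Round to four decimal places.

0.3336

P(T|G1) = 1 − 0.9 = 0.1.
P(T|G2) = 1 − 0.641 = 0.359.
P(T|G3) = 1 − 0.85 = 0.15.
By the law of total probability,
P(T) = P(T|G1)·P(G1) + P(T|G2)·P(G2) + P(T|G3)·P(G3) + P(T|G4)·P(G4) + P(T|G5)·P(G5) + P(T|G6)·P(G6)
      = 0.1·0.091 + 0.359·0.266 + 0.15·0.053 + 0.388·0.314 + 0.328·0.142 + 0.393·0.134
      = 0.0091 + 0.095494 + 0.00795 + 0.121832 + 0.046576 + 0.052662 = 0.333614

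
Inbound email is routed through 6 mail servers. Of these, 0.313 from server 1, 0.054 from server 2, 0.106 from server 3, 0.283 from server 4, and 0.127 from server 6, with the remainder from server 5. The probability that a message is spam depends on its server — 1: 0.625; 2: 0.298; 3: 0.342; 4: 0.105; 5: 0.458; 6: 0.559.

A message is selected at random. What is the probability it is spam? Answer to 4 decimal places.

P(5) = 1 − (0.313 + 0.054 + 0.106 + 0.283 + 0.127) = 0.117.
Summing over the partition,
P(S) = P(S|1)·P(1) + P(S|2)·P(2) + P(S|3)·P(3) + P(S|4)·P(4) + P(S|5)·P(5) + P(S|6)·P(6)
      = 0.625·0.313 + 0.298·0.054 + 0.342·0.106 + 0.105·0.283 + 0.458·0.117 + 0.559·0.127
      = 0.195625 + 0.016092 + 0.036252 + 0.029715 + 0.053586 + 0.070993 = 0.402263

P(S) ≈ 0.4023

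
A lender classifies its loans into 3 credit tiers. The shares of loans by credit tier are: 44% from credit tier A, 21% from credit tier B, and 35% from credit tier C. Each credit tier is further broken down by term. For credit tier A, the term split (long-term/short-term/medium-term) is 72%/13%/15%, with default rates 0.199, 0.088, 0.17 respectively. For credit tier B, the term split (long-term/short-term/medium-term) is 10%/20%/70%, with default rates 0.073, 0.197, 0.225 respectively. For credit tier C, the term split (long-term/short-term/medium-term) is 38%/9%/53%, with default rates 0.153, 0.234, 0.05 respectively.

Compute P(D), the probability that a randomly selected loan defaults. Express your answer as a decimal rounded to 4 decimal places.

P(D|A) = 0.72·0.199 + 0.13·0.088 + 0.15·0.17 = 0.14328 + 0.01144 + 0.0255 = 0.18022
P(D|B) = 0.1·0.073 + 0.2·0.197 + 0.7·0.225 = 0.0073 + 0.0394 + 0.1575 = 0.2042
P(D|C) = 0.38·0.153 + 0.09·0.234 + 0.53·0.05 = 0.05814 + 0.02106 + 0.0265 = 0.1057
Then overall,
P(D) = 0.44·0.18022 + 0.21·0.2042 + 0.35·0.1057
      = 0.0792968 + 0.042882 + 0.036995 = 0.1591738

0.1592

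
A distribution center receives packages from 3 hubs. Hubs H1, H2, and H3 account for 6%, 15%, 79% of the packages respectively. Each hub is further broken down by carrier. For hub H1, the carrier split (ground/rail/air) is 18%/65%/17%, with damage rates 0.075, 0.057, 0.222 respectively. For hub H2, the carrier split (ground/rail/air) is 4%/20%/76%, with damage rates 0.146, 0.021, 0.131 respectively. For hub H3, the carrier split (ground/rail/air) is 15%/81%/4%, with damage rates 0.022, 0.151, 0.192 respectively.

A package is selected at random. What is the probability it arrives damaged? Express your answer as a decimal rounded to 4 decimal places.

P(D|H1) = 0.18·0.075 + 0.65·0.057 + 0.17·0.222 = 0.0135 + 0.03705 + 0.03774 = 0.08829
P(D|H2) = 0.04·0.146 + 0.2·0.021 + 0.76·0.131 = 0.00584 + 0.0042 + 0.09956 = 0.1096
P(D|H3) = 0.15·0.022 + 0.81·0.151 + 0.04·0.192 = 0.0033 + 0.12231 + 0.00768 = 0.13329
Then overall,
P(D) = 0.06·0.08829 + 0.15·0.1096 + 0.79·0.13329
      = 0.0052974 + 0.01644 + 0.1052991 = 0.1270365

0.1270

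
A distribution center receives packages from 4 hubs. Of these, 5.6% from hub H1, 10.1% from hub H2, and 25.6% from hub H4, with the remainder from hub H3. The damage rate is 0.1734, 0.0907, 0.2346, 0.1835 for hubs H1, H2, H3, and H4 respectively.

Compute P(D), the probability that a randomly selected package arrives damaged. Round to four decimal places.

P(H3) = 1 − (0.056 + 0.101 + 0.256) = 0.587.
P(D) = P(D|H1)·P(H1) + P(D|H2)·P(H2) + P(D|H3)·P(H3) + P(D|H4)·P(H4)
      = 0.1734·0.056 + 0.0907·0.101 + 0.2346·0.587 + 0.1835·0.256
      = 0.0097104 + 0.0091607 + 0.1377102 + 0.046976 = 0.2035573

P(D) ≈ 0.2036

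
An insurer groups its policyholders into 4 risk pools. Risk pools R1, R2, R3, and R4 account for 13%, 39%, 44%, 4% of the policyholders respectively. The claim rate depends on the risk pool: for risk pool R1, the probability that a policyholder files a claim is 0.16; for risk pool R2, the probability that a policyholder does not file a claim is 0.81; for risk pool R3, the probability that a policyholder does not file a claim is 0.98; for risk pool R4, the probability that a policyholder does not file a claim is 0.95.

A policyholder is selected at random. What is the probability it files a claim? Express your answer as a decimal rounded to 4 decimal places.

0.1057

P(C|R2) = 1 − 0.81 = 0.19.
P(C|R3) = 1 − 0.98 = 0.02.
P(C|R4) = 1 − 0.95 = 0.05.
P(C) = P(C|R1)·P(R1) + P(C|R2)·P(R2) + P(C|R3)·P(R3) + P(C|R4)·P(R4)
      = 0.16·0.13 + 0.19·0.39 + 0.02·0.44 + 0.05·0.04
      = 0.0208 + 0.0741 + 0.0088 + 0.002 = 0.1057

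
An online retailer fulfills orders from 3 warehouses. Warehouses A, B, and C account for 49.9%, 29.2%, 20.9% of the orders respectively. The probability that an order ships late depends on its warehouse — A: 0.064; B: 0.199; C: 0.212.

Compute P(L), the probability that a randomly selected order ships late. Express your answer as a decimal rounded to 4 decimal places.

P(L) ≈ 0.1344

P(L) = P(L|A)·P(A) + P(L|B)·P(B) + P(L|C)·P(C)
      = 0.064·0.499 + 0.199·0.292 + 0.212·0.209
      = 0.031936 + 0.058108 + 0.044308 = 0.134352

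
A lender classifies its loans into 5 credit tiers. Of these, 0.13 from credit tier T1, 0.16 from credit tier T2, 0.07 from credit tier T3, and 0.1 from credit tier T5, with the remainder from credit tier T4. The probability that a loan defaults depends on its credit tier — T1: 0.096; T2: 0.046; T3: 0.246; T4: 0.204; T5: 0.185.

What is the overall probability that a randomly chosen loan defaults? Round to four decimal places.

P(T4) = 1 − (0.13 + 0.16 + 0.07 + 0.1) = 0.54.
P(D) = P(D|T1)·P(T1) + P(D|T2)·P(T2) + P(D|T3)·P(T3) + P(D|T4)·P(T4) + P(D|T5)·P(T5)
      = 0.096·0.13 + 0.046·0.16 + 0.246·0.07 + 0.204·0.54 + 0.185·0.1
      = 0.01248 + 0.00736 + 0.01722 + 0.11016 + 0.0185 = 0.16572

P(D) ≈ 0.1657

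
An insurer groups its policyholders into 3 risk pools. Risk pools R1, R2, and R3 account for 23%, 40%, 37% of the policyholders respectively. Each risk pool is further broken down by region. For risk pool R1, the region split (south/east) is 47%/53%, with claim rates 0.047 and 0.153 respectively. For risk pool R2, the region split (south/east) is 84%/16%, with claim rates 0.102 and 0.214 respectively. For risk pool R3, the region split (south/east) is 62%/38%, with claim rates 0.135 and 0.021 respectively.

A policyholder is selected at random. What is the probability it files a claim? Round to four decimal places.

P(C|R1) = 0.47·0.047 + 0.53·0.153 = 0.02209 + 0.08109 = 0.10318
P(C|R2) = 0.84·0.102 + 0.16·0.214 = 0.08568 + 0.03424 = 0.11992
P(C|R3) = 0.62·0.135 + 0.38·0.021 = 0.0837 + 0.00798 = 0.09168
Then overall,
P(C) = 0.23·0.10318 + 0.4·0.11992 + 0.37·0.09168
      = 0.0237314 + 0.047968 + 0.0339216 = 0.105621

P(C) ≈ 0.1056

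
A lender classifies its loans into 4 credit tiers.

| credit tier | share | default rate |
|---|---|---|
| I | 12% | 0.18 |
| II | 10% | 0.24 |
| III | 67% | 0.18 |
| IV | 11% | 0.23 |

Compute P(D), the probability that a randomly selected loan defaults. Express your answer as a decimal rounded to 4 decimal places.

Summing over the partition,
P(D) = P(D|I)·P(I) + P(D|II)·P(II) + P(D|III)·P(III) + P(D|IV)·P(IV)
      = 0.18·0.12 + 0.24·0.1 + 0.18·0.67 + 0.23·0.11
      = 0.0216 + 0.024 + 0.1206 + 0.0253 = 0.1915

P(D) ≈ 0.1915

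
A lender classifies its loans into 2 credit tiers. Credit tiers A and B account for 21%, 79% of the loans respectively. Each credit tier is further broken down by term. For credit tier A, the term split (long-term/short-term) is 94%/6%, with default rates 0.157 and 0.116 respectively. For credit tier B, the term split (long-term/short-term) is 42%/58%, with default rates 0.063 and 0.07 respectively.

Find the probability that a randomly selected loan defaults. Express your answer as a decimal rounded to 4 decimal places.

P(D) ≈ 0.0854

P(D|A) = 0.94·0.157 + 0.06·0.116 = 0.14758 + 0.00696 = 0.15454
P(D|B) = 0.42·0.063 + 0.58·0.07 = 0.02646 + 0.0406 = 0.06706
Then overall,
P(D) = 0.21·0.15454 + 0.79·0.06706
      = 0.0324534 + 0.0529774 = 0.0854308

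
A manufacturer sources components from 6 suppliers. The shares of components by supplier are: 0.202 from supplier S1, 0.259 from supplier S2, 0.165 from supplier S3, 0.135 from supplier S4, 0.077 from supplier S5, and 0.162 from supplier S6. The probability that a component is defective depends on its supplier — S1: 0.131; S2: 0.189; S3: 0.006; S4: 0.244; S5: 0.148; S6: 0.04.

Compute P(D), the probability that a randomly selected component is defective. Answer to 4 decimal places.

P(D) = P(D|S1)·P(S1) + P(D|S2)·P(S2) + P(D|S3)·P(S3) + P(D|S4)·P(S4) + P(D|S5)·P(S5) + P(D|S6)·P(S6)
      = 0.131·0.202 + 0.189·0.259 + 0.006·0.165 + 0.244·0.135 + 0.148·0.077 + 0.04·0.162
      = 0.026462 + 0.048951 + 0.00099 + 0.03294 + 0.011396 + 0.00648 = 0.127219

P(D) ≈ 0.1272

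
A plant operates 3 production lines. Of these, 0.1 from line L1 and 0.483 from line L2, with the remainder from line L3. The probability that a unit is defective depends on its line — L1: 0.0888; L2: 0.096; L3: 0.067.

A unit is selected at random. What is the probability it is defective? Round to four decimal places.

P(L3) = 1 − (0.1 + 0.483) = 0.417.
By the law of total probability,
P(D) = P(D|L1)·P(L1) + P(D|L2)·P(L2) + P(D|L3)·P(L3)
      = 0.0888·0.1 + 0.096·0.483 + 0.067·0.417
      = 0.00888 + 0.046368 + 0.027939 = 0.083187

0.0832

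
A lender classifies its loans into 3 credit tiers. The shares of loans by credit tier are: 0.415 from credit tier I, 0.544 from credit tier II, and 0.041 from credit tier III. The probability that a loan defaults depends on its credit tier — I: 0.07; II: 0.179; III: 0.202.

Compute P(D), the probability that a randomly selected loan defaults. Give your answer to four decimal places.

0.1347

P(D) = P(D|I)·P(I) + P(D|II)·P(II) + P(D|III)·P(III)
      = 0.07·0.415 + 0.179·0.544 + 0.202·0.041
      = 0.02905 + 0.097376 + 0.008282 = 0.134708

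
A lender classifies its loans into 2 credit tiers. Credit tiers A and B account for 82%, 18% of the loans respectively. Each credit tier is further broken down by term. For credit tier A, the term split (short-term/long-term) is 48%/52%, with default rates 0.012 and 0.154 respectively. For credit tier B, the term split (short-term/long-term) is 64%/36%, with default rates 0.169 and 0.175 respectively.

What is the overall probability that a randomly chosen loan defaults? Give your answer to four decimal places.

0.1012

P(D|A) = 0.48·0.012 + 0.52·0.154 = 0.00576 + 0.08008 = 0.08584
P(D|B) = 0.64·0.169 + 0.36·0.175 = 0.10816 + 0.063 = 0.17116
Then overall,
P(D) = 0.82·0.08584 + 0.18·0.17116
      = 0.0703888 + 0.0308088 = 0.1011976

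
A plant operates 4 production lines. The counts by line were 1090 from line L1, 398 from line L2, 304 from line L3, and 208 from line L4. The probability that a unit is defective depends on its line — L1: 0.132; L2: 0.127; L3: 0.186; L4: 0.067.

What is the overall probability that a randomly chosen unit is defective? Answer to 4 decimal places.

0.1325

Total: 1090 + 398 + 304 + 208 = 2000.
P(L1) = 1090/2000 = 0.545. P(L2) = 398/2000 = 0.199. P(L3) = 304/2000 = 0.152. P(L4) = 208/2000 = 0.104.
Using total probability over the partition,
P(D) = P(D|L1)·P(L1) + P(D|L2)·P(L2) + P(D|L3)·P(L3) + P(D|L4)·P(L4)
      = 0.132·0.545 + 0.127·0.199 + 0.186·0.152 + 0.067·0.104
      = 0.07194 + 0.025273 + 0.028272 + 0.006968 = 0.132453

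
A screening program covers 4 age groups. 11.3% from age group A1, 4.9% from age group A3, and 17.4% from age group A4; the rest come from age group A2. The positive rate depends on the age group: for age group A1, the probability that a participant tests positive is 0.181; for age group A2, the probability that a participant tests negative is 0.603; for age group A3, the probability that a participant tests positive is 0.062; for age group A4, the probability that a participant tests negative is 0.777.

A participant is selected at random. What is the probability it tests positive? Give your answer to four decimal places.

P(A2) = 1 − (0.113 + 0.049 + 0.174) = 0.664.
P(T|A2) = 1 − 0.603 = 0.397.
P(T|A4) = 1 − 0.777 = 0.223.
Summing over the partition,
P(T) = P(T|A1)·P(A1) + P(T|A2)·P(A2) + P(T|A3)·P(A3) + P(T|A4)·P(A4)
      = 0.181·0.113 + 0.397·0.664 + 0.062·0.049 + 0.223·0.174
      = 0.020453 + 0.263608 + 0.003038 + 0.038802 = 0.325901

0.3259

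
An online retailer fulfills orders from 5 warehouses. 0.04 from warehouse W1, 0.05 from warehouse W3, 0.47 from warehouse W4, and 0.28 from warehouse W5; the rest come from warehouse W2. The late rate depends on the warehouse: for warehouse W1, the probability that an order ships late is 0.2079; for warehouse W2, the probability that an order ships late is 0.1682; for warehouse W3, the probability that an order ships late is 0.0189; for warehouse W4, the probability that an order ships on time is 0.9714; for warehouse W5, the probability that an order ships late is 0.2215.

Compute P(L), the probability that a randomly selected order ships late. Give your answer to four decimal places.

P(W2) = 1 − (0.04 + 0.05 + 0.47 + 0.28) = 0.16.
P(L|W4) = 1 − 0.9714 = 0.0286.
P(L) = P(L|W1)·P(W1) + P(L|W2)·P(W2) + P(L|W3)·P(W3) + P(L|W4)·P(W4) + P(L|W5)·P(W5)
      = 0.2079·0.04 + 0.1682·0.16 + 0.0189·0.05 + 0.0286·0.47 + 0.2215·0.28
      = 0.008316 + 0.026912 + 0.000945 + 0.013442 + 0.06202 = 0.111635

0.1116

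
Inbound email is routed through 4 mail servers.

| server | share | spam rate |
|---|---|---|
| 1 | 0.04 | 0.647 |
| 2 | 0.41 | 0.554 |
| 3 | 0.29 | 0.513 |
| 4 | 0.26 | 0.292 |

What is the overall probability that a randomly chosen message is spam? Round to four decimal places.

P(S) ≈ 0.4777

By the law of total probability,
P(S) = P(S|1)·P(1) + P(S|2)·P(2) + P(S|3)·P(3) + P(S|4)·P(4)
      = 0.647·0.04 + 0.554·0.41 + 0.513·0.29 + 0.292·0.26
      = 0.02588 + 0.22714 + 0.14877 + 0.07592 = 0.47771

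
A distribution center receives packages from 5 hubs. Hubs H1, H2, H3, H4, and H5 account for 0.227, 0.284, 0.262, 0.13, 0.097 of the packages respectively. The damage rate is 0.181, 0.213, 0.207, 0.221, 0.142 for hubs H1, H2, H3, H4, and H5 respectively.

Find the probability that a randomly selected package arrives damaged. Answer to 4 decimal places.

P(D) = P(D|H1)·P(H1) + P(D|H2)·P(H2) + P(D|H3)·P(H3) + P(D|H4)·P(H4) + P(D|H5)·P(H5)
      = 0.181·0.227 + 0.213·0.284 + 0.207·0.262 + 0.221·0.13 + 0.142·0.097
      = 0.041087 + 0.060492 + 0.054234 + 0.02873 + 0.013774 = 0.198317

0.1983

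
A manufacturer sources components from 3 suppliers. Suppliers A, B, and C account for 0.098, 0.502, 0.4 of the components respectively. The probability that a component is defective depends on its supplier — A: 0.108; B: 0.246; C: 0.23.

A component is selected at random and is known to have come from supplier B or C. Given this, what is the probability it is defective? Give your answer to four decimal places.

P(D|S) ≈ 0.2389

Let S = {B, C}.
P(S) = 0.502 + 0.4 = 0.902.
P(D ∩ S) = 0.246·0.502 + 0.23·0.4 = 0.123492 + 0.092 = 0.215492.
P(D | S) = 0.215492 / 0.902 = 0.238905…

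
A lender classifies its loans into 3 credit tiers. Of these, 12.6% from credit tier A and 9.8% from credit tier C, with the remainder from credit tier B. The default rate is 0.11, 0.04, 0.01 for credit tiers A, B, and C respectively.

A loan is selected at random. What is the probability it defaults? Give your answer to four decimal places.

P(D) ≈ 0.0459

P(B) = 1 − (0.126 + 0.098) = 0.776.
Summing over the partition,
P(D) = P(D|A)·P(A) + P(D|B)·P(B) + P(D|C)·P(C)
      = 0.11·0.126 + 0.04·0.776 + 0.01·0.098
      = 0.01386 + 0.03104 + 0.00098 = 0.04588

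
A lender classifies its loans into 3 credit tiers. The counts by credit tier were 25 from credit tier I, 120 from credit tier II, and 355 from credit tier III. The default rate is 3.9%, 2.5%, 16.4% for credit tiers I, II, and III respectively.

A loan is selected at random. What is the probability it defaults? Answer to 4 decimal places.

Total: 25 + 120 + 355 = 500.
P(I) = 25/500 = 0.05. P(II) = 120/500 = 0.24. P(III) = 355/500 = 0.71.
P(D) = P(D|I)·P(I) + P(D|II)·P(II) + P(D|III)·P(III)
      = 0.039·0.05 + 0.025·0.24 + 0.164·0.71
      = 0.00195 + 0.006 + 0.11644 = 0.12439

P(D) ≈ 0.1244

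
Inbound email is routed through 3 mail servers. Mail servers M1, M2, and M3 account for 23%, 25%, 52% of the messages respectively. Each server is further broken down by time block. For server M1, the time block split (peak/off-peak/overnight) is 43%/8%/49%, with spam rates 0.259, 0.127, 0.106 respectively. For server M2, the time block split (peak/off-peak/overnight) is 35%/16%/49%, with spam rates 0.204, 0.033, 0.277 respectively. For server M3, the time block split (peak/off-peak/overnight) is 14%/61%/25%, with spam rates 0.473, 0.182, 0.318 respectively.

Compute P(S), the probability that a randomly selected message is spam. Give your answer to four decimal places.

P(S) ≈ 0.2265

P(S|M1) = 0.43·0.259 + 0.08·0.127 + 0.49·0.106 = 0.11137 + 0.01016 + 0.05194 = 0.17347
P(S|M2) = 0.35·0.204 + 0.16·0.033 + 0.49·0.277 = 0.0714 + 0.00528 + 0.13573 = 0.21241
P(S|M3) = 0.14·0.473 + 0.61·0.182 + 0.25·0.318 = 0.06622 + 0.11102 + 0.0795 = 0.25674
Then overall,
P(S) = 0.23·0.17347 + 0.25·0.21241 + 0.52·0.25674
      = 0.0398981 + 0.0531025 + 0.1335048 = 0.2265054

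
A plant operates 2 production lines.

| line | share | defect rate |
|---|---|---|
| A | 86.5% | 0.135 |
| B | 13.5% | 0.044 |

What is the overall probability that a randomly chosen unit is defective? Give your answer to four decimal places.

P(D) = P(D|A)·P(A) + P(D|B)·P(B)
      = 0.135·0.865 + 0.044·0.135
      = 0.116775 + 0.00594 = 0.122715

P(D) ≈ 0.1227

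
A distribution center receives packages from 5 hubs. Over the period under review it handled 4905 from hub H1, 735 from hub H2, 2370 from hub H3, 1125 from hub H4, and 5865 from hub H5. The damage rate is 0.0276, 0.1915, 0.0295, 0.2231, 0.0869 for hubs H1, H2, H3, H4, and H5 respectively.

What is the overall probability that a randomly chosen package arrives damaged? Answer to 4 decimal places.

Total: 4905 + 735 + 2370 + 1125 + 5865 = 15000.
P(H1) = 4905/15000 = 0.327. P(H2) = 735/15000 = 0.049. P(H3) = 2370/15000 = 0.158. P(H4) = 1125/15000 = 0.075. P(H5) = 5865/15000 = 0.391.
P(D) = P(D|H1)·P(H1) + P(D|H2)·P(H2) + P(D|H3)·P(H3) + P(D|H4)·P(H4) + P(D|H5)·P(H5)
      = 0.0276·0.327 + 0.1915·0.049 + 0.0295·0.158 + 0.2231·0.075 + 0.0869·0.391
      = 0.0090252 + 0.0093835 + 0.004661 + 0.0167325 + 0.0339779 = 0.0737801

0.0738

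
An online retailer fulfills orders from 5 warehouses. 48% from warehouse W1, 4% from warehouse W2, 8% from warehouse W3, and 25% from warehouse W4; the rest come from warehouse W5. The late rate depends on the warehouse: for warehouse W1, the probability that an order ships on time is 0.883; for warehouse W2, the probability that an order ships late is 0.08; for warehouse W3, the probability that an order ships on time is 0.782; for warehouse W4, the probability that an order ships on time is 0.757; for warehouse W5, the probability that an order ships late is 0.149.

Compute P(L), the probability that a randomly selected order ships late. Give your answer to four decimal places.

P(W5) = 1 − (0.48 + 0.04 + 0.08 + 0.25) = 0.15.
P(L|W1) = 1 − 0.883 = 0.117.
P(L|W3) = 1 − 0.782 = 0.218.
P(L|W4) = 1 − 0.757 = 0.243.
By the law of total probability,
P(L) = P(L|W1)·P(W1) + P(L|W2)·P(W2) + P(L|W3)·P(W3) + P(L|W4)·P(W4) + P(L|W5)·P(W5)
      = 0.117·0.48 + 0.08·0.04 + 0.218·0.08 + 0.243·0.25 + 0.149·0.15
      = 0.05616 + 0.0032 + 0.01744 + 0.06075 + 0.02235 = 0.1599

P(L) ≈ 0.1599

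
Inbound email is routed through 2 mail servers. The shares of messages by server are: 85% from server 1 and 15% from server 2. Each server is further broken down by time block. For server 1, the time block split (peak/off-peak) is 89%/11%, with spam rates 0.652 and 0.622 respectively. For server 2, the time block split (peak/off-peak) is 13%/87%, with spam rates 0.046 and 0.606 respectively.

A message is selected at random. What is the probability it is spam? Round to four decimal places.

P(S|1) = 0.89·0.652 + 0.11·0.622 = 0.58028 + 0.06842 = 0.6487
P(S|2) = 0.13·0.046 + 0.87·0.606 = 0.00598 + 0.52722 = 0.5332
Then overall,
P(S) = 0.85·0.6487 + 0.15·0.5332
      = 0.551395 + 0.07998 = 0.631375

P(S) ≈ 0.6314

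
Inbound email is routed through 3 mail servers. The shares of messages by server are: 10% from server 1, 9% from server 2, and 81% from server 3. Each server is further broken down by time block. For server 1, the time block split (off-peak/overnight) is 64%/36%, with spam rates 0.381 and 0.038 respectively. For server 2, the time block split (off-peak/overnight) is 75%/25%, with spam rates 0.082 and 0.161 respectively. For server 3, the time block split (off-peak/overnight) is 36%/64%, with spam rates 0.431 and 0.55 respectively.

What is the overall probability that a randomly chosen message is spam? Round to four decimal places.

P(S) ≈ 0.4457

P(S|1) = 0.64·0.381 + 0.36·0.038 = 0.24384 + 0.01368 = 0.25752
P(S|2) = 0.75·0.082 + 0.25·0.161 = 0.0615 + 0.04025 = 0.10175
P(S|3) = 0.36·0.431 + 0.64·0.55 = 0.15516 + 0.352 = 0.50716
Then overall,
P(S) = 0.1·0.25752 + 0.09·0.10175 + 0.81·0.50716
      = 0.025752 + 0.0091575 + 0.4107996 = 0.4457091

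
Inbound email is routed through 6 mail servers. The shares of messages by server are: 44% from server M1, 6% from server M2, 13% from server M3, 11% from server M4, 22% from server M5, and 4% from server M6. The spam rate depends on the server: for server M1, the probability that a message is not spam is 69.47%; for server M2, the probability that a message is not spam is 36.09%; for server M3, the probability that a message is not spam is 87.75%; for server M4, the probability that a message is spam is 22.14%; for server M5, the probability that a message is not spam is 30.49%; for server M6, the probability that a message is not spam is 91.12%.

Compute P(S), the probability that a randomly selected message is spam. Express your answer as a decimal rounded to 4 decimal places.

P(S) ≈ 0.3694

P(S|M1) = 1 − 0.6947 = 0.3053.
P(S|M2) = 1 − 0.3609 = 0.6391.
P(S|M3) = 1 − 0.8775 = 0.1225.
P(S|M5) = 1 − 0.3049 = 0.6951.
P(S|M6) = 1 − 0.9112 = 0.0888.
Using total probability over the partition,
P(S) = P(S|M1)·P(M1) + P(S|M2)·P(M2) + P(S|M3)·P(M3) + P(S|M4)·P(M4) + P(S|M5)·P(M5) + P(S|M6)·P(M6)
      = 0.3053·0.44 + 0.6391·0.06 + 0.1225·0.13 + 0.2214·0.11 + 0.6951·0.22 + 0.0888·0.04
      = 0.134332 + 0.038346 + 0.015925 + 0.024354 + 0.152922 + 0.003552 = 0.369431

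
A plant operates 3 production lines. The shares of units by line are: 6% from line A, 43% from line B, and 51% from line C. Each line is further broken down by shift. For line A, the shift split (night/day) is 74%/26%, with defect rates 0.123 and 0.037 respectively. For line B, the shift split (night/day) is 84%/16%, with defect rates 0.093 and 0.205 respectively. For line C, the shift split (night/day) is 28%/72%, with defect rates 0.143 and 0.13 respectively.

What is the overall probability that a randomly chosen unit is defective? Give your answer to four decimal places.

P(D|A) = 0.74·0.123 + 0.26·0.037 = 0.09102 + 0.00962 = 0.10064
P(D|B) = 0.84·0.093 + 0.16·0.205 = 0.07812 + 0.0328 = 0.11092
P(D|C) = 0.28·0.143 + 0.72·0.13 = 0.04004 + 0.0936 = 0.13364
By total probability over the outer partition,
P(D) = 0.06·0.10064 + 0.43·0.11092 + 0.51·0.13364
      = 0.0060384 + 0.0476956 + 0.0681564 = 0.1218904

P(D) ≈ 0.1219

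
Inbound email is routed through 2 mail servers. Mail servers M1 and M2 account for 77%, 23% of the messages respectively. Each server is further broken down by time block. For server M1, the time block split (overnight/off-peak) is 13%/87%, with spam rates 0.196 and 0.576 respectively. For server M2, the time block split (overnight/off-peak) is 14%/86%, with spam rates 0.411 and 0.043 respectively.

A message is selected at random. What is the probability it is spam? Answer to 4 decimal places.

0.4272

P(S|M1) = 0.13·0.196 + 0.87·0.576 = 0.02548 + 0.50112 = 0.5266
P(S|M2) = 0.14·0.411 + 0.86·0.043 = 0.05754 + 0.03698 = 0.09452
Then overall,
P(S) = 0.77·0.5266 + 0.23·0.09452
      = 0.405482 + 0.0217396 = 0.4272216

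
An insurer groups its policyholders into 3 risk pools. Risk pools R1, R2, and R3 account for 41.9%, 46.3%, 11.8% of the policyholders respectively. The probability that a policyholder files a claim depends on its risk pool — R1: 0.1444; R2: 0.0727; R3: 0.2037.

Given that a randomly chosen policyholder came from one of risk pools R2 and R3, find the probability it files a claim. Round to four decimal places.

Let S = {R2, R3}.
P(S) = 0.463 + 0.118 = 0.581.
P(C ∩ S) = 0.0727·0.463 + 0.2037·0.118 = 0.0336601 + 0.0240366 = 0.0576967.
P(C | S) = 0.0576967 / 0.581 = 0.099306…

0.0993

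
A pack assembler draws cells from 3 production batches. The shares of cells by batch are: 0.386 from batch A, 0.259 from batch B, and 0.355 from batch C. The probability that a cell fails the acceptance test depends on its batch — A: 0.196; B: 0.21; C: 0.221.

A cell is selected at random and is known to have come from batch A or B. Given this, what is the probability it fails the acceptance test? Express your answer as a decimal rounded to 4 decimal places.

Let S = {A, B}.
P(S) = 0.386 + 0.259 = 0.645.
P(F ∩ S) = 0.196·0.386 + 0.21·0.259 = 0.075656 + 0.05439 = 0.130046.
P(F | S) = 0.130046 / 0.645 = 0.201622…

0.2016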